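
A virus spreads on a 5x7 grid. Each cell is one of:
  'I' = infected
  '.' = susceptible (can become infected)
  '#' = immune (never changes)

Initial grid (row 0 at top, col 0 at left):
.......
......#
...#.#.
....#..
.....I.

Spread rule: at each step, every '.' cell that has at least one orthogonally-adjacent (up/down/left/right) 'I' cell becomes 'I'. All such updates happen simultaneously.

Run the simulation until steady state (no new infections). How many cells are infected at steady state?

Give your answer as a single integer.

Step 0 (initial): 1 infected
Step 1: +3 new -> 4 infected
Step 2: +2 new -> 6 infected
Step 3: +3 new -> 9 infected
Step 4: +2 new -> 11 infected
Step 5: +3 new -> 14 infected
Step 6: +3 new -> 17 infected
Step 7: +4 new -> 21 infected
Step 8: +4 new -> 25 infected
Step 9: +4 new -> 29 infected
Step 10: +1 new -> 30 infected
Step 11: +1 new -> 31 infected
Step 12: +0 new -> 31 infected

Answer: 31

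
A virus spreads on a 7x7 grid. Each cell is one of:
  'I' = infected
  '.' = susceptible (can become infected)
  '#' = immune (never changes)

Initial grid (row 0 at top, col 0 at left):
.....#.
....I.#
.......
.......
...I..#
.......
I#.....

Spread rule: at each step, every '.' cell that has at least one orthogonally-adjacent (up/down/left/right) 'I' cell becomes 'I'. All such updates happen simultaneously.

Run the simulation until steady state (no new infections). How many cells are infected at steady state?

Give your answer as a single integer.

Answer: 44

Derivation:
Step 0 (initial): 3 infected
Step 1: +9 new -> 12 infected
Step 2: +13 new -> 25 infected
Step 3: +10 new -> 35 infected
Step 4: +7 new -> 42 infected
Step 5: +2 new -> 44 infected
Step 6: +0 new -> 44 infected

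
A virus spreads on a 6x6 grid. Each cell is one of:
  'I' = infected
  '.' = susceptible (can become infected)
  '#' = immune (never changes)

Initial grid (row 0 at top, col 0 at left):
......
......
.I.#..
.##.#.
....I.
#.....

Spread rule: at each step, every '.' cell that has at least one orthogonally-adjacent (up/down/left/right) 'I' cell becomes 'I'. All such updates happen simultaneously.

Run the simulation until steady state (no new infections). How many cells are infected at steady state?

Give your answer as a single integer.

Answer: 31

Derivation:
Step 0 (initial): 2 infected
Step 1: +6 new -> 8 infected
Step 2: +9 new -> 17 infected
Step 3: +7 new -> 24 infected
Step 4: +5 new -> 29 infected
Step 5: +2 new -> 31 infected
Step 6: +0 new -> 31 infected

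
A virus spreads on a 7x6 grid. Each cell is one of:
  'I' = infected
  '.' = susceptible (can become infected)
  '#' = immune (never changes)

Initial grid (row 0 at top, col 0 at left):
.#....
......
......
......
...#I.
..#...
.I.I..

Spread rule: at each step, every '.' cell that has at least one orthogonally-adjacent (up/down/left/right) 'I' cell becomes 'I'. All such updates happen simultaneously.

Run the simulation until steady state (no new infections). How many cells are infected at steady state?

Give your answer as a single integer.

Step 0 (initial): 3 infected
Step 1: +8 new -> 11 infected
Step 2: +7 new -> 18 infected
Step 3: +7 new -> 25 infected
Step 4: +6 new -> 31 infected
Step 5: +5 new -> 36 infected
Step 6: +2 new -> 38 infected
Step 7: +1 new -> 39 infected
Step 8: +0 new -> 39 infected

Answer: 39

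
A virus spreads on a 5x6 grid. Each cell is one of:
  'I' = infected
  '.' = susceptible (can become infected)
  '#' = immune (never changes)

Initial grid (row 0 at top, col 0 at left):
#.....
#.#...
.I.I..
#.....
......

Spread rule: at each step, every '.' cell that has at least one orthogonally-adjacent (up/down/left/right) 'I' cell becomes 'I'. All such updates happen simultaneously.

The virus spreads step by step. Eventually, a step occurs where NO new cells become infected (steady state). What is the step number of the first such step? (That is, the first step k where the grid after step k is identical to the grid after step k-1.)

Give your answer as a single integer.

Answer: 5

Derivation:
Step 0 (initial): 2 infected
Step 1: +7 new -> 9 infected
Step 2: +8 new -> 17 infected
Step 3: +7 new -> 24 infected
Step 4: +2 new -> 26 infected
Step 5: +0 new -> 26 infected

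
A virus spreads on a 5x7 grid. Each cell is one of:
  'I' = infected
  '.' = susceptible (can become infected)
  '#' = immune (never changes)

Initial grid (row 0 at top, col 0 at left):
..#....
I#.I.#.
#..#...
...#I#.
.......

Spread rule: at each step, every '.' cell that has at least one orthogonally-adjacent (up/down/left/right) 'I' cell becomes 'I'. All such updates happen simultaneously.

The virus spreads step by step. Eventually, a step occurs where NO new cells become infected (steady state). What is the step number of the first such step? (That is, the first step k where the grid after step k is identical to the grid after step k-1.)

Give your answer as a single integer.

Answer: 6

Derivation:
Step 0 (initial): 3 infected
Step 1: +6 new -> 9 infected
Step 2: +6 new -> 15 infected
Step 3: +6 new -> 21 infected
Step 4: +5 new -> 26 infected
Step 5: +2 new -> 28 infected
Step 6: +0 new -> 28 infected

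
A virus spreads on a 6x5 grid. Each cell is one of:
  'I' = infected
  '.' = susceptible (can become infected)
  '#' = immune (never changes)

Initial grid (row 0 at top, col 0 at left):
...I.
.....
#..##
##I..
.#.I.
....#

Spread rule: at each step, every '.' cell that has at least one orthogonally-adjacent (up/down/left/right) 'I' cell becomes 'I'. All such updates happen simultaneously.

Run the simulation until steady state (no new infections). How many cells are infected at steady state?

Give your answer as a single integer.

Step 0 (initial): 3 infected
Step 1: +8 new -> 11 infected
Step 2: +6 new -> 17 infected
Step 3: +3 new -> 20 infected
Step 4: +2 new -> 22 infected
Step 5: +1 new -> 23 infected
Step 6: +0 new -> 23 infected

Answer: 23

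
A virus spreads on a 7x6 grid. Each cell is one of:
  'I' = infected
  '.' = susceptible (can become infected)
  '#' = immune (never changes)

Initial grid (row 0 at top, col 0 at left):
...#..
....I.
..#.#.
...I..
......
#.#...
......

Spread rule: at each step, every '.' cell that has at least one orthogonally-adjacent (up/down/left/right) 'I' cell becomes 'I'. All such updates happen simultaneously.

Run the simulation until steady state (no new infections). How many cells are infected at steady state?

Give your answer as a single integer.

Answer: 37

Derivation:
Step 0 (initial): 2 infected
Step 1: +7 new -> 9 infected
Step 2: +8 new -> 17 infected
Step 3: +8 new -> 25 infected
Step 4: +8 new -> 33 infected
Step 5: +3 new -> 36 infected
Step 6: +1 new -> 37 infected
Step 7: +0 new -> 37 infected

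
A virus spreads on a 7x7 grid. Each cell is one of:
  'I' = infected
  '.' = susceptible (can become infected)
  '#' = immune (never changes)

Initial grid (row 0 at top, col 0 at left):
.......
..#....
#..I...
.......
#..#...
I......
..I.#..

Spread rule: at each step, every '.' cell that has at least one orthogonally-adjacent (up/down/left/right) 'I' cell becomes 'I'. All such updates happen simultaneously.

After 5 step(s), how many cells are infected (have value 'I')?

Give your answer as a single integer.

Step 0 (initial): 3 infected
Step 1: +9 new -> 12 infected
Step 2: +9 new -> 21 infected
Step 3: +9 new -> 30 infected
Step 4: +8 new -> 38 infected
Step 5: +5 new -> 43 infected

Answer: 43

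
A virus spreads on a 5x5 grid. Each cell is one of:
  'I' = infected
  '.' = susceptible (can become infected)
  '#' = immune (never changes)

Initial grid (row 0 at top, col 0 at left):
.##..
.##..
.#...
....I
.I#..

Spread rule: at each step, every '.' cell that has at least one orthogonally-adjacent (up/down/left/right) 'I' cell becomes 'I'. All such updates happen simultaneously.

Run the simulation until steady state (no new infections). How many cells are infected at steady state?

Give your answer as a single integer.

Step 0 (initial): 2 infected
Step 1: +5 new -> 7 infected
Step 2: +5 new -> 12 infected
Step 3: +4 new -> 16 infected
Step 4: +2 new -> 18 infected
Step 5: +1 new -> 19 infected
Step 6: +0 new -> 19 infected

Answer: 19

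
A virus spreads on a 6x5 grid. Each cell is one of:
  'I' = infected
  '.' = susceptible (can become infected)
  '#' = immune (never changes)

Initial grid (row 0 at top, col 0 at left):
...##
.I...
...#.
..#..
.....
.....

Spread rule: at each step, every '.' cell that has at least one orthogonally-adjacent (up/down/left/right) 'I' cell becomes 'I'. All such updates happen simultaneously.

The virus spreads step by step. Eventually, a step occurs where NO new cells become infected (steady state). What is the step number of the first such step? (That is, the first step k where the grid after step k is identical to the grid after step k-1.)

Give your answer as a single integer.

Step 0 (initial): 1 infected
Step 1: +4 new -> 5 infected
Step 2: +6 new -> 11 infected
Step 3: +3 new -> 14 infected
Step 4: +4 new -> 18 infected
Step 5: +4 new -> 22 infected
Step 6: +3 new -> 25 infected
Step 7: +1 new -> 26 infected
Step 8: +0 new -> 26 infected

Answer: 8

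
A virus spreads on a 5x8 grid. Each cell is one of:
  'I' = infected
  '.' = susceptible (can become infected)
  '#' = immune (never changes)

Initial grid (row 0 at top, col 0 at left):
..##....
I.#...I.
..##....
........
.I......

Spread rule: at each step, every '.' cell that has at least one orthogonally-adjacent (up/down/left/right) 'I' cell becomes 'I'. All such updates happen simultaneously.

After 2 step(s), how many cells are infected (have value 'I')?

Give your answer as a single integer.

Answer: 24

Derivation:
Step 0 (initial): 3 infected
Step 1: +10 new -> 13 infected
Step 2: +11 new -> 24 infected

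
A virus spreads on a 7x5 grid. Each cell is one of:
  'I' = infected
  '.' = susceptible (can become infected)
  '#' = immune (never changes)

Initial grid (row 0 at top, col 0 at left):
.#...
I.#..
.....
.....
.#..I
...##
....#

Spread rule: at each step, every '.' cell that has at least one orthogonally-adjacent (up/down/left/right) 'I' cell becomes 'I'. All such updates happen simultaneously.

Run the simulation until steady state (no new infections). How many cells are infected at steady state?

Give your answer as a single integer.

Answer: 29

Derivation:
Step 0 (initial): 2 infected
Step 1: +5 new -> 7 infected
Step 2: +5 new -> 12 infected
Step 3: +7 new -> 19 infected
Step 4: +5 new -> 24 infected
Step 5: +4 new -> 28 infected
Step 6: +1 new -> 29 infected
Step 7: +0 new -> 29 infected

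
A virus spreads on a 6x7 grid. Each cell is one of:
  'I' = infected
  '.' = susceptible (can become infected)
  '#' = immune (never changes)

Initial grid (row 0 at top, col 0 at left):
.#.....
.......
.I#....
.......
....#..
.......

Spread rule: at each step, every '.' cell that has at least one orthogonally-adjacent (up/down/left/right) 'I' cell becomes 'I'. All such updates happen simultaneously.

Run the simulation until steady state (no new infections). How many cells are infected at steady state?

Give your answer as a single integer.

Answer: 39

Derivation:
Step 0 (initial): 1 infected
Step 1: +3 new -> 4 infected
Step 2: +5 new -> 9 infected
Step 3: +7 new -> 16 infected
Step 4: +7 new -> 23 infected
Step 5: +5 new -> 28 infected
Step 6: +6 new -> 34 infected
Step 7: +4 new -> 38 infected
Step 8: +1 new -> 39 infected
Step 9: +0 new -> 39 infected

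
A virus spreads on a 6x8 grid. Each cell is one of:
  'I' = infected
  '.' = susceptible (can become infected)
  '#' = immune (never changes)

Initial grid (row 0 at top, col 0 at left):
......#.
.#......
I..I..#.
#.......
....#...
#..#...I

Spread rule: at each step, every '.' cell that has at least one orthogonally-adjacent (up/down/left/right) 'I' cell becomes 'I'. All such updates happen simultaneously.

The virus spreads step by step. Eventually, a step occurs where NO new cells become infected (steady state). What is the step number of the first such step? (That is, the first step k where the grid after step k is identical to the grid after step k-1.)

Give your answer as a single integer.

Step 0 (initial): 3 infected
Step 1: +8 new -> 11 infected
Step 2: +12 new -> 23 infected
Step 3: +11 new -> 34 infected
Step 4: +6 new -> 40 infected
Step 5: +1 new -> 41 infected
Step 6: +0 new -> 41 infected

Answer: 6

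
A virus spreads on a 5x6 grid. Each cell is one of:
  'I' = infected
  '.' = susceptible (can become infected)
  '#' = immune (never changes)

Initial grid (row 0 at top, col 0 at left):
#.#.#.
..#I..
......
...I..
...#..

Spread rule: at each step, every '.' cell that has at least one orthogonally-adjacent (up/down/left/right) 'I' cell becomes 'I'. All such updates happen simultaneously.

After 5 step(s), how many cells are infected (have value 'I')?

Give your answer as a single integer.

Step 0 (initial): 2 infected
Step 1: +5 new -> 7 infected
Step 2: +7 new -> 14 infected
Step 3: +6 new -> 20 infected
Step 4: +3 new -> 23 infected
Step 5: +2 new -> 25 infected

Answer: 25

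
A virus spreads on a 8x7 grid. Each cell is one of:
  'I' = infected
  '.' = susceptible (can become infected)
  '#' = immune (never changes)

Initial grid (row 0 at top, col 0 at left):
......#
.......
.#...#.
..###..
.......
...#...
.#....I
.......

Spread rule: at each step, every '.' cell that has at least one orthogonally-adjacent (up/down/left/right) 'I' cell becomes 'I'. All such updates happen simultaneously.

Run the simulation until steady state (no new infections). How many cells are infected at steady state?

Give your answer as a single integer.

Step 0 (initial): 1 infected
Step 1: +3 new -> 4 infected
Step 2: +4 new -> 8 infected
Step 3: +5 new -> 13 infected
Step 4: +5 new -> 18 infected
Step 5: +4 new -> 22 infected
Step 6: +4 new -> 26 infected
Step 7: +5 new -> 31 infected
Step 8: +6 new -> 37 infected
Step 9: +4 new -> 41 infected
Step 10: +4 new -> 45 infected
Step 11: +2 new -> 47 infected
Step 12: +1 new -> 48 infected
Step 13: +0 new -> 48 infected

Answer: 48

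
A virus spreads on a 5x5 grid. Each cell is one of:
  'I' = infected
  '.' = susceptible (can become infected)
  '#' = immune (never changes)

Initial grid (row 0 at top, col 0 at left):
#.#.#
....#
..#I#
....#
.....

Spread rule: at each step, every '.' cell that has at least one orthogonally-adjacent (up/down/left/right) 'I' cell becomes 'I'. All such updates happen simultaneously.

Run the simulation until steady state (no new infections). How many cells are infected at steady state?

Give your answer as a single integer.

Answer: 18

Derivation:
Step 0 (initial): 1 infected
Step 1: +2 new -> 3 infected
Step 2: +4 new -> 7 infected
Step 3: +4 new -> 11 infected
Step 4: +5 new -> 16 infected
Step 5: +2 new -> 18 infected
Step 6: +0 new -> 18 infected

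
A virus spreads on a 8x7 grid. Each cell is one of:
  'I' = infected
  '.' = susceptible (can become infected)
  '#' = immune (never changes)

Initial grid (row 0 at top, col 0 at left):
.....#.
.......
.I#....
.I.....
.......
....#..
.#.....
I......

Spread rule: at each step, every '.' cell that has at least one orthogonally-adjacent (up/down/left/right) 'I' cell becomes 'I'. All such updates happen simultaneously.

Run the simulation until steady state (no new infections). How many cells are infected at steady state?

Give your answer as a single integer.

Step 0 (initial): 3 infected
Step 1: +7 new -> 10 infected
Step 2: +9 new -> 19 infected
Step 3: +9 new -> 28 infected
Step 4: +8 new -> 36 infected
Step 5: +7 new -> 43 infected
Step 6: +6 new -> 49 infected
Step 7: +3 new -> 52 infected
Step 8: +0 new -> 52 infected

Answer: 52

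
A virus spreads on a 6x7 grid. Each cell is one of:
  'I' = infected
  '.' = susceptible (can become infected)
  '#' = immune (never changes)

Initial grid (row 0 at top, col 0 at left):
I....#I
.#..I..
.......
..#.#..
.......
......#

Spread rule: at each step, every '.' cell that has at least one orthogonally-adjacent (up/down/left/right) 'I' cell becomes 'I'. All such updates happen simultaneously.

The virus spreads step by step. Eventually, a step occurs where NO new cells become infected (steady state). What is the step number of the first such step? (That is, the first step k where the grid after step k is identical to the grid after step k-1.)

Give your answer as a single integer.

Answer: 7

Derivation:
Step 0 (initial): 3 infected
Step 1: +7 new -> 10 infected
Step 2: +7 new -> 17 infected
Step 3: +6 new -> 23 infected
Step 4: +5 new -> 28 infected
Step 5: +6 new -> 34 infected
Step 6: +3 new -> 37 infected
Step 7: +0 new -> 37 infected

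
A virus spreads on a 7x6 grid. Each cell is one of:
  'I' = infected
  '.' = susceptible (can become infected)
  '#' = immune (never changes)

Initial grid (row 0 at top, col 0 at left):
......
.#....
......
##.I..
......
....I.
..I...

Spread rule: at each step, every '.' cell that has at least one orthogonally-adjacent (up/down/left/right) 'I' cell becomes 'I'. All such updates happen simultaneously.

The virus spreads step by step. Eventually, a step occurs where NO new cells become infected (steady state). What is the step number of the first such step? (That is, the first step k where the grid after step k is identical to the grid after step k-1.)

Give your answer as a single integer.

Step 0 (initial): 3 infected
Step 1: +11 new -> 14 infected
Step 2: +9 new -> 23 infected
Step 3: +7 new -> 30 infected
Step 4: +5 new -> 35 infected
Step 5: +3 new -> 38 infected
Step 6: +1 new -> 39 infected
Step 7: +0 new -> 39 infected

Answer: 7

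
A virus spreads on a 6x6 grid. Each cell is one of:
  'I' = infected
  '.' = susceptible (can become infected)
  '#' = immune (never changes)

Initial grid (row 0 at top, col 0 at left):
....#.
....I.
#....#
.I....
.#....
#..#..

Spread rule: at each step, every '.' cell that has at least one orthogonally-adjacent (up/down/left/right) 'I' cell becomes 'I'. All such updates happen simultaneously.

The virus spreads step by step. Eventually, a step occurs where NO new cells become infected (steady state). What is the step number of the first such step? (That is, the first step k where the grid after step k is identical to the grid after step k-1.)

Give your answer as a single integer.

Step 0 (initial): 2 infected
Step 1: +6 new -> 8 infected
Step 2: +10 new -> 18 infected
Step 3: +7 new -> 25 infected
Step 4: +4 new -> 29 infected
Step 5: +1 new -> 30 infected
Step 6: +0 new -> 30 infected

Answer: 6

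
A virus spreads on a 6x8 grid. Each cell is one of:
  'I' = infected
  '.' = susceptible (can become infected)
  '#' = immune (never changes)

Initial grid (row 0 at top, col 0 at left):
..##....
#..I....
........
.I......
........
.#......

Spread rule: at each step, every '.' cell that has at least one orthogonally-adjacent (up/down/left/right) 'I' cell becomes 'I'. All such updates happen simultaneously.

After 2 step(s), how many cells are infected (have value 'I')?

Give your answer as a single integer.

Answer: 18

Derivation:
Step 0 (initial): 2 infected
Step 1: +7 new -> 9 infected
Step 2: +9 new -> 18 infected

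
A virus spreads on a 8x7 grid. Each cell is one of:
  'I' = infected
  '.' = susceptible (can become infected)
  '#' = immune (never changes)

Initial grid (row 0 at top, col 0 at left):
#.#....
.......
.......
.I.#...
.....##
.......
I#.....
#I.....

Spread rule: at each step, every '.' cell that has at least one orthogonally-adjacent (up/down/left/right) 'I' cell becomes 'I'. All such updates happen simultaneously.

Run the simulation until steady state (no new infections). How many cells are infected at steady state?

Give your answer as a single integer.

Step 0 (initial): 3 infected
Step 1: +6 new -> 9 infected
Step 2: +8 new -> 17 infected
Step 3: +8 new -> 25 infected
Step 4: +6 new -> 31 infected
Step 5: +7 new -> 38 infected
Step 6: +6 new -> 44 infected
Step 7: +4 new -> 48 infected
Step 8: +1 new -> 49 infected
Step 9: +0 new -> 49 infected

Answer: 49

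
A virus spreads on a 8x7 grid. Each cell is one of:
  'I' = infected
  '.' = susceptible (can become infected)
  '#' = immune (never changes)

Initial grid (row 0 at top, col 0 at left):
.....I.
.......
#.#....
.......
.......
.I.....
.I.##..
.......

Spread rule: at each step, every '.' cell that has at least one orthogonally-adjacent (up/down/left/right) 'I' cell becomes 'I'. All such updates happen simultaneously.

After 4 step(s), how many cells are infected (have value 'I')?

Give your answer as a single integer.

Step 0 (initial): 3 infected
Step 1: +9 new -> 12 infected
Step 2: +10 new -> 22 infected
Step 3: +11 new -> 33 infected
Step 4: +11 new -> 44 infected

Answer: 44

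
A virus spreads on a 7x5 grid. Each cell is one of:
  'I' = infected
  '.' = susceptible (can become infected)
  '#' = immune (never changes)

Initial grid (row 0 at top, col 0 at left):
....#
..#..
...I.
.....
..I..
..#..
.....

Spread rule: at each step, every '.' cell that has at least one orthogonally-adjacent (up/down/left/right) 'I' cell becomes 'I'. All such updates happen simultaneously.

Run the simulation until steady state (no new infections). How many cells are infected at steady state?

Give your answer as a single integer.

Answer: 32

Derivation:
Step 0 (initial): 2 infected
Step 1: +7 new -> 9 infected
Step 2: +9 new -> 18 infected
Step 3: +8 new -> 26 infected
Step 4: +5 new -> 31 infected
Step 5: +1 new -> 32 infected
Step 6: +0 new -> 32 infected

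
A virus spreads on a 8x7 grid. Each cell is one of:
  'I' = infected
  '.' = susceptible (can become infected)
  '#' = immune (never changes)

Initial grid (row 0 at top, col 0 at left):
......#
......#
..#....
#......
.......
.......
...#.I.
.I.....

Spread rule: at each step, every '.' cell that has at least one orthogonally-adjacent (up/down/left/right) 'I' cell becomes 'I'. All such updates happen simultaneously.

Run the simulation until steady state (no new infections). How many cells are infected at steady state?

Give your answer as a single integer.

Answer: 51

Derivation:
Step 0 (initial): 2 infected
Step 1: +7 new -> 9 infected
Step 2: +9 new -> 18 infected
Step 3: +7 new -> 25 infected
Step 4: +7 new -> 32 infected
Step 5: +6 new -> 38 infected
Step 6: +5 new -> 43 infected
Step 7: +5 new -> 48 infected
Step 8: +3 new -> 51 infected
Step 9: +0 new -> 51 infected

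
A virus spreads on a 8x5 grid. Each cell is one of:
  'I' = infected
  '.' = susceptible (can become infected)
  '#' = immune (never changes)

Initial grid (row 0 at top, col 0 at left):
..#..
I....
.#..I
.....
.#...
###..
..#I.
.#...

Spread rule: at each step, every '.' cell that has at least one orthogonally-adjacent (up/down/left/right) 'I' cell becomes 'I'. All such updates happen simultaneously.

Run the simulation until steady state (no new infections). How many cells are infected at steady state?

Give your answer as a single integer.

Answer: 29

Derivation:
Step 0 (initial): 3 infected
Step 1: +9 new -> 12 infected
Step 2: +12 new -> 24 infected
Step 3: +5 new -> 29 infected
Step 4: +0 new -> 29 infected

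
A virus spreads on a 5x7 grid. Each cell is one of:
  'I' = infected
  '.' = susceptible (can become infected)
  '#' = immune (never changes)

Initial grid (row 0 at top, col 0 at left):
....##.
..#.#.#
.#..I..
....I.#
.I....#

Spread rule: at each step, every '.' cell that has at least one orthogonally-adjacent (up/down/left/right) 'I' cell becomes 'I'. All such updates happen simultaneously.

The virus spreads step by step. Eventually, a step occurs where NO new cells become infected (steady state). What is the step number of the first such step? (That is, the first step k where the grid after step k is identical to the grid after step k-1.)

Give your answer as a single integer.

Step 0 (initial): 3 infected
Step 1: +8 new -> 11 infected
Step 2: +8 new -> 19 infected
Step 3: +2 new -> 21 infected
Step 4: +2 new -> 23 infected
Step 5: +3 new -> 26 infected
Step 6: +0 new -> 26 infected

Answer: 6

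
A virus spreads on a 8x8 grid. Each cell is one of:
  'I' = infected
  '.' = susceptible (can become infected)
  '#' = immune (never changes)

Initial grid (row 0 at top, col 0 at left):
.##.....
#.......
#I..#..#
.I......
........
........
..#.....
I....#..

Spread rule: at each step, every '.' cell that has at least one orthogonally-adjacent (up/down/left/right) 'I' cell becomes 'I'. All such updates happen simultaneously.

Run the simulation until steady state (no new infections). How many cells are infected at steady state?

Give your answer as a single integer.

Step 0 (initial): 3 infected
Step 1: +7 new -> 10 infected
Step 2: +9 new -> 19 infected
Step 3: +5 new -> 24 infected
Step 4: +7 new -> 31 infected
Step 5: +7 new -> 38 infected
Step 6: +7 new -> 45 infected
Step 7: +5 new -> 50 infected
Step 8: +4 new -> 54 infected
Step 9: +1 new -> 55 infected
Step 10: +0 new -> 55 infected

Answer: 55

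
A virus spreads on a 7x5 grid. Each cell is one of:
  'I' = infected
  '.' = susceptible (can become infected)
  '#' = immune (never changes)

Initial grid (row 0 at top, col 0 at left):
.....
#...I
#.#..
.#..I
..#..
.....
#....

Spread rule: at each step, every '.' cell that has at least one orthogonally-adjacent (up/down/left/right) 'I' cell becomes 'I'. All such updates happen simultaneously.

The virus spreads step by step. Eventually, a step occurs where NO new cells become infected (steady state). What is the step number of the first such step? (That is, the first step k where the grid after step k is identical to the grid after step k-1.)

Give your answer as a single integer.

Step 0 (initial): 2 infected
Step 1: +5 new -> 7 infected
Step 2: +6 new -> 13 infected
Step 3: +4 new -> 17 infected
Step 4: +4 new -> 21 infected
Step 5: +3 new -> 24 infected
Step 6: +3 new -> 27 infected
Step 7: +1 new -> 28 infected
Step 8: +1 new -> 29 infected
Step 9: +0 new -> 29 infected

Answer: 9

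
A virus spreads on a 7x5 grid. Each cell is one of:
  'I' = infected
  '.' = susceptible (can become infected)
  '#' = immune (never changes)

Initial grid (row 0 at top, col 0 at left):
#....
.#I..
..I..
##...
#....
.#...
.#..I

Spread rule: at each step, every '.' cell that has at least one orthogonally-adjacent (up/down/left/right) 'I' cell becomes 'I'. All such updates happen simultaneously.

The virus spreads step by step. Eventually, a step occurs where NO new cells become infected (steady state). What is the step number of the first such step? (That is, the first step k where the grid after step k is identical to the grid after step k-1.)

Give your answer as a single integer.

Answer: 4

Derivation:
Step 0 (initial): 3 infected
Step 1: +7 new -> 10 infected
Step 2: +10 new -> 20 infected
Step 3: +6 new -> 26 infected
Step 4: +0 new -> 26 infected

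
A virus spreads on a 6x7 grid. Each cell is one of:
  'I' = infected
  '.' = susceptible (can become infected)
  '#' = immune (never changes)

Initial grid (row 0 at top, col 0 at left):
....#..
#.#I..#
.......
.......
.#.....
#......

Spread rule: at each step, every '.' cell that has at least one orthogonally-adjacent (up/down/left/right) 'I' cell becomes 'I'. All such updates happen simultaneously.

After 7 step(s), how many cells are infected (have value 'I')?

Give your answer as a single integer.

Step 0 (initial): 1 infected
Step 1: +3 new -> 4 infected
Step 2: +5 new -> 9 infected
Step 3: +7 new -> 16 infected
Step 4: +10 new -> 26 infected
Step 5: +5 new -> 31 infected
Step 6: +4 new -> 35 infected
Step 7: +1 new -> 36 infected

Answer: 36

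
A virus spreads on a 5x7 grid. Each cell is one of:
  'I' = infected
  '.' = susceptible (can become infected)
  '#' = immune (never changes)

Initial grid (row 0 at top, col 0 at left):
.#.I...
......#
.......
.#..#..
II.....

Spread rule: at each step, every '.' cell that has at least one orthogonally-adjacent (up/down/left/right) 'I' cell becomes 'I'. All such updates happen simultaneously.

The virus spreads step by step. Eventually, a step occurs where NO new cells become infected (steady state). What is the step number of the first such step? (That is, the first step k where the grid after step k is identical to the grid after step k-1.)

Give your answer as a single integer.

Answer: 7

Derivation:
Step 0 (initial): 3 infected
Step 1: +5 new -> 8 infected
Step 2: +7 new -> 15 infected
Step 3: +9 new -> 24 infected
Step 4: +3 new -> 27 infected
Step 5: +3 new -> 30 infected
Step 6: +1 new -> 31 infected
Step 7: +0 new -> 31 infected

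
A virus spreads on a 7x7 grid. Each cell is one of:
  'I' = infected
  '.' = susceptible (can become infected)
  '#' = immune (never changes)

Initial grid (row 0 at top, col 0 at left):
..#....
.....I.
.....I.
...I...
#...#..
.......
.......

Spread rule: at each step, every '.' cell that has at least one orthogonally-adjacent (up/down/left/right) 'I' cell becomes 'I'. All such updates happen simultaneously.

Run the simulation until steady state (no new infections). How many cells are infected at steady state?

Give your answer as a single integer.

Answer: 46

Derivation:
Step 0 (initial): 3 infected
Step 1: +10 new -> 13 infected
Step 2: +9 new -> 22 infected
Step 3: +10 new -> 32 infected
Step 4: +7 new -> 39 infected
Step 5: +5 new -> 44 infected
Step 6: +2 new -> 46 infected
Step 7: +0 new -> 46 infected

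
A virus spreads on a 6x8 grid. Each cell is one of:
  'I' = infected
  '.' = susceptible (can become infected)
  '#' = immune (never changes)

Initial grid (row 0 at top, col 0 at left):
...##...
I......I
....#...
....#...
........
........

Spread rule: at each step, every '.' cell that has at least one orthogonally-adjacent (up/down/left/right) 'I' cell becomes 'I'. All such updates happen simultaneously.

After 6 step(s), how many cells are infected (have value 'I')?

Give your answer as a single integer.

Step 0 (initial): 2 infected
Step 1: +6 new -> 8 infected
Step 2: +8 new -> 16 infected
Step 3: +10 new -> 26 infected
Step 4: +7 new -> 33 infected
Step 5: +5 new -> 38 infected
Step 6: +4 new -> 42 infected

Answer: 42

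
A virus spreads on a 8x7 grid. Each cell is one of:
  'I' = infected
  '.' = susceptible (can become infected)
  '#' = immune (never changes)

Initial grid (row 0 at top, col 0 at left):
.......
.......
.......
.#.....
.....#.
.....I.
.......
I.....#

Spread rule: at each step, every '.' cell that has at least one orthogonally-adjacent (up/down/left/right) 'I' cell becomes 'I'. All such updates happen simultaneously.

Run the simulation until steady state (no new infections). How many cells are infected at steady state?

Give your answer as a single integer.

Step 0 (initial): 2 infected
Step 1: +5 new -> 7 infected
Step 2: +9 new -> 16 infected
Step 3: +10 new -> 26 infected
Step 4: +7 new -> 33 infected
Step 5: +6 new -> 39 infected
Step 6: +7 new -> 46 infected
Step 7: +5 new -> 51 infected
Step 8: +2 new -> 53 infected
Step 9: +0 new -> 53 infected

Answer: 53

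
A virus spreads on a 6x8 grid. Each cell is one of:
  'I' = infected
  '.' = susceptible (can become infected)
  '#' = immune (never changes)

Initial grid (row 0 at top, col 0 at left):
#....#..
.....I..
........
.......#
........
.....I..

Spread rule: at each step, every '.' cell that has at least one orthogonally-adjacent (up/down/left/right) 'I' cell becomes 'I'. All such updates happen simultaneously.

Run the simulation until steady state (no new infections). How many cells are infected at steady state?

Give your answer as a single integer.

Step 0 (initial): 2 infected
Step 1: +6 new -> 8 infected
Step 2: +11 new -> 19 infected
Step 3: +10 new -> 29 infected
Step 4: +6 new -> 35 infected
Step 5: +6 new -> 41 infected
Step 6: +3 new -> 44 infected
Step 7: +1 new -> 45 infected
Step 8: +0 new -> 45 infected

Answer: 45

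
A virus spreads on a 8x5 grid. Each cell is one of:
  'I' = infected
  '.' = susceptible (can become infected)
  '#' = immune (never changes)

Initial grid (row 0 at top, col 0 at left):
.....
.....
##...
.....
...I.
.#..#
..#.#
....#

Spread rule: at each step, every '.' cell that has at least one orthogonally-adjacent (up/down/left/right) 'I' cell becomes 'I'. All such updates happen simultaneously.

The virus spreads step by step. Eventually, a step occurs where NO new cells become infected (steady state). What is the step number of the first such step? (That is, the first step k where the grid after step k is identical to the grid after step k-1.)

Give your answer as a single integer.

Step 0 (initial): 1 infected
Step 1: +4 new -> 5 infected
Step 2: +6 new -> 11 infected
Step 3: +6 new -> 17 infected
Step 4: +6 new -> 23 infected
Step 5: +5 new -> 28 infected
Step 6: +4 new -> 32 infected
Step 7: +1 new -> 33 infected
Step 8: +0 new -> 33 infected

Answer: 8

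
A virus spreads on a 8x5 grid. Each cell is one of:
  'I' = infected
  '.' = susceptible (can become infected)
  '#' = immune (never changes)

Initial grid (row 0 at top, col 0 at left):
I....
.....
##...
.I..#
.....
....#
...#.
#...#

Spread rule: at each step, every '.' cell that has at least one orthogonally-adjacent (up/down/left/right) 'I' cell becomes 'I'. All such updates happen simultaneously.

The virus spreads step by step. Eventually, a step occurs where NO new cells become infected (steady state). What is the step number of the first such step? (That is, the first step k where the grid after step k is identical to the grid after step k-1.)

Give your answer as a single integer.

Answer: 7

Derivation:
Step 0 (initial): 2 infected
Step 1: +5 new -> 7 infected
Step 2: +7 new -> 14 infected
Step 3: +7 new -> 21 infected
Step 4: +8 new -> 29 infected
Step 5: +2 new -> 31 infected
Step 6: +1 new -> 32 infected
Step 7: +0 new -> 32 infected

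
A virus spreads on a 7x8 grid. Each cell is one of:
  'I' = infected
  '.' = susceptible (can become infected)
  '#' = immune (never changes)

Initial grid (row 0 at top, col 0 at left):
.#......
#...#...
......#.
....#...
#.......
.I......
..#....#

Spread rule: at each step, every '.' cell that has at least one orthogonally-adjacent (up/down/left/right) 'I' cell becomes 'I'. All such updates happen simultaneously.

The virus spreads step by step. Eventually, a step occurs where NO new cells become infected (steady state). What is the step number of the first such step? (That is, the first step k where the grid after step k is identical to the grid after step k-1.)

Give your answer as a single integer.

Answer: 12

Derivation:
Step 0 (initial): 1 infected
Step 1: +4 new -> 5 infected
Step 2: +4 new -> 9 infected
Step 3: +6 new -> 15 infected
Step 4: +7 new -> 22 infected
Step 5: +5 new -> 27 infected
Step 6: +7 new -> 34 infected
Step 7: +4 new -> 38 infected
Step 8: +3 new -> 41 infected
Step 9: +3 new -> 44 infected
Step 10: +2 new -> 46 infected
Step 11: +1 new -> 47 infected
Step 12: +0 new -> 47 infected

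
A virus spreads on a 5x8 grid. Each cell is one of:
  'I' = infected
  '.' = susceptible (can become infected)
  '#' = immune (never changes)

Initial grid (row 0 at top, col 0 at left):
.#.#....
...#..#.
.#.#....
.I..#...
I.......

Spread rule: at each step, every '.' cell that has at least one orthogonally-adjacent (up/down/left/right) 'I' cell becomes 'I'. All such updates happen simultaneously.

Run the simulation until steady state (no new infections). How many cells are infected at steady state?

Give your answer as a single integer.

Step 0 (initial): 2 infected
Step 1: +3 new -> 5 infected
Step 2: +4 new -> 9 infected
Step 3: +3 new -> 12 infected
Step 4: +4 new -> 16 infected
Step 5: +1 new -> 17 infected
Step 6: +2 new -> 19 infected
Step 7: +3 new -> 22 infected
Step 8: +4 new -> 26 infected
Step 9: +3 new -> 29 infected
Step 10: +3 new -> 32 infected
Step 11: +1 new -> 33 infected
Step 12: +0 new -> 33 infected

Answer: 33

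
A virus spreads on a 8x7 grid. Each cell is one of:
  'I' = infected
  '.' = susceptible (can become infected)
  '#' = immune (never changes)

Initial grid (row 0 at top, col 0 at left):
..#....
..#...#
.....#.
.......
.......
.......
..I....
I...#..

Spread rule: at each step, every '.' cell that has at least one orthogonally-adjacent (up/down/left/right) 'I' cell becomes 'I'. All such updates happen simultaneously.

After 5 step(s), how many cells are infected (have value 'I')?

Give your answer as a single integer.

Step 0 (initial): 2 infected
Step 1: +6 new -> 8 infected
Step 2: +6 new -> 14 infected
Step 3: +6 new -> 20 infected
Step 4: +8 new -> 28 infected
Step 5: +7 new -> 35 infected

Answer: 35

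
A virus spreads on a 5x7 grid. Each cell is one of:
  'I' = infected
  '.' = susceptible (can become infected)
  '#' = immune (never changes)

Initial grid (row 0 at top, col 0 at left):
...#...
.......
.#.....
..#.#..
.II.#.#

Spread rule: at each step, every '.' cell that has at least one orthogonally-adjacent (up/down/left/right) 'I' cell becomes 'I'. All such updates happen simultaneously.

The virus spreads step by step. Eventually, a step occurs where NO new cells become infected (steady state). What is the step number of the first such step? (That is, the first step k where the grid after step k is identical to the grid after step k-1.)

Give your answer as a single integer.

Step 0 (initial): 2 infected
Step 1: +3 new -> 5 infected
Step 2: +2 new -> 7 infected
Step 3: +2 new -> 9 infected
Step 4: +4 new -> 13 infected
Step 5: +5 new -> 18 infected
Step 6: +6 new -> 24 infected
Step 7: +4 new -> 28 infected
Step 8: +1 new -> 29 infected
Step 9: +0 new -> 29 infected

Answer: 9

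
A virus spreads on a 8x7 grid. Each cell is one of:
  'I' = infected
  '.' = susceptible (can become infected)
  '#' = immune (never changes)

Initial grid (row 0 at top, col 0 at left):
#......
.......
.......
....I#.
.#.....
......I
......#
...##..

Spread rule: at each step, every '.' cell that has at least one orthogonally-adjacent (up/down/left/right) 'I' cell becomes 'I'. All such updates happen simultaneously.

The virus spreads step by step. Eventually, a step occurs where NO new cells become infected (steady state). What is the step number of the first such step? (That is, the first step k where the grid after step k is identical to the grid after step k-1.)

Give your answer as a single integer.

Answer: 9

Derivation:
Step 0 (initial): 2 infected
Step 1: +5 new -> 7 infected
Step 2: +9 new -> 16 infected
Step 3: +10 new -> 26 infected
Step 4: +9 new -> 35 infected
Step 5: +7 new -> 42 infected
Step 6: +5 new -> 47 infected
Step 7: +2 new -> 49 infected
Step 8: +1 new -> 50 infected
Step 9: +0 new -> 50 infected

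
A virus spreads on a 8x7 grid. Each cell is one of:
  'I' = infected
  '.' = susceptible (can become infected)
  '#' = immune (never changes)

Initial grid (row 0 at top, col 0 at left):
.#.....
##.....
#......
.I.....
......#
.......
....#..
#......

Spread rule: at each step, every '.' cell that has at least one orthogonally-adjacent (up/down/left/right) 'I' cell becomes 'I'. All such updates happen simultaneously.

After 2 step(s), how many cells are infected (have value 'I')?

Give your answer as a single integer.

Answer: 10

Derivation:
Step 0 (initial): 1 infected
Step 1: +4 new -> 5 infected
Step 2: +5 new -> 10 infected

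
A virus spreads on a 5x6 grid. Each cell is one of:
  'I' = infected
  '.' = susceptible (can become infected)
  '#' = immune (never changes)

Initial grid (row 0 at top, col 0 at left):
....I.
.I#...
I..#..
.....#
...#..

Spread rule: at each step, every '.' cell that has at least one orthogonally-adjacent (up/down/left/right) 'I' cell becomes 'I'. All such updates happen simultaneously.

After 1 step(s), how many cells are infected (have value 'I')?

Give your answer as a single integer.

Answer: 10

Derivation:
Step 0 (initial): 3 infected
Step 1: +7 new -> 10 infected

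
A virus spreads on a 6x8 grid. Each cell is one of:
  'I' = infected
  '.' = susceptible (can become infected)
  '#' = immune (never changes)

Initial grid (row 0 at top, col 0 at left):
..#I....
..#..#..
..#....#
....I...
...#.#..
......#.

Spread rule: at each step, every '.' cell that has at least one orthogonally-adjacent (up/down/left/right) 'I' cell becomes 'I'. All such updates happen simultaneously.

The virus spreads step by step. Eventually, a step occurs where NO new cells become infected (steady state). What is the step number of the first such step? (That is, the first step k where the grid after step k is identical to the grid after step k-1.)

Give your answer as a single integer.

Answer: 8

Derivation:
Step 0 (initial): 2 infected
Step 1: +6 new -> 8 infected
Step 2: +7 new -> 15 infected
Step 3: +8 new -> 23 infected
Step 4: +7 new -> 30 infected
Step 5: +6 new -> 36 infected
Step 6: +3 new -> 39 infected
Step 7: +1 new -> 40 infected
Step 8: +0 new -> 40 infected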